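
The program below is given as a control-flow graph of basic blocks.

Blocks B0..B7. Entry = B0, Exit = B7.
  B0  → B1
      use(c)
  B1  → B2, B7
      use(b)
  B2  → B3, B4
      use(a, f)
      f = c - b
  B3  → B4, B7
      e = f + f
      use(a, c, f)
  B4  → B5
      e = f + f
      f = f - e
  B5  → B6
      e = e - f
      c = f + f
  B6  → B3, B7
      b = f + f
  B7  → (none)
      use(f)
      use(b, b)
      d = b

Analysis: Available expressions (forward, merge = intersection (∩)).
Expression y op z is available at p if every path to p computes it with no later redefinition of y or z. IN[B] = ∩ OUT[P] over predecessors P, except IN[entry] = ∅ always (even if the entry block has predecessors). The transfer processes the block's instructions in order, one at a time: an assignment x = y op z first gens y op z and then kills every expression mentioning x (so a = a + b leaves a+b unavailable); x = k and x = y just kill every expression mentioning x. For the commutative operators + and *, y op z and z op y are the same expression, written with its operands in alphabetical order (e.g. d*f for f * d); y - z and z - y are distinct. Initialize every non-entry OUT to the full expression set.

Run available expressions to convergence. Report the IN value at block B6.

Fixpoint table:
  B0:   IN={}   OUT={}
  B1:   IN={}   OUT={}
  B2:   IN={}   OUT={c-b}
  B3:   IN={}   OUT={f+f}
  B4:   IN={}   OUT={}
  B5:   IN={}   OUT={f+f}
  B6:   IN={f+f}   OUT={f+f}
  B7:   IN={}   OUT={}

Merge at B6: IN[B6] = OUT[B5] = {f+f}

Answer: {f+f}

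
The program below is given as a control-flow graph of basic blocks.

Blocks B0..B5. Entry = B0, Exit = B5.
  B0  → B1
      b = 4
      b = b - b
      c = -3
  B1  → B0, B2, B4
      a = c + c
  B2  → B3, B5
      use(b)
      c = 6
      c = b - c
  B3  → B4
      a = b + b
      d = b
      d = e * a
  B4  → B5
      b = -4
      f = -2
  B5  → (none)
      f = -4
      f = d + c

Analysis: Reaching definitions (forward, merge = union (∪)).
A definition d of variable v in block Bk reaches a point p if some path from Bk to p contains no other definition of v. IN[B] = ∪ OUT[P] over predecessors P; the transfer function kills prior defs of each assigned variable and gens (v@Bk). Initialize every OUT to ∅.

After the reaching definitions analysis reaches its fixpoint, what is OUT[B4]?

Answer: {a@B1, a@B3, b@B4, c@B0, c@B2, d@B3, f@B4}

Working:
Per-block solution:
  B0:  IN={a@B1, b@B0, c@B0}  OUT={a@B1, b@B0, c@B0}
  B1:  IN={a@B1, b@B0, c@B0}  OUT={a@B1, b@B0, c@B0}
  B2:  IN={a@B1, b@B0, c@B0}  OUT={a@B1, b@B0, c@B2}
  B3:  IN={a@B1, b@B0, c@B2}  OUT={a@B3, b@B0, c@B2, d@B3}
  B4:  IN={a@B1, a@B3, b@B0, c@B0, c@B2, d@B3}  OUT={a@B1, a@B3, b@B4, c@B0, c@B2, d@B3, f@B4}
  B5:  IN={a@B1, a@B3, b@B0, b@B4, c@B0, c@B2, d@B3, f@B4}  OUT={a@B1, a@B3, b@B0, b@B4, c@B0, c@B2, d@B3, f@B5}

Merge at B4: IN[B4] = OUT[B1] ⊔ OUT[B3] = {a@B1, a@B3, b@B0, c@B0, c@B2, d@B3}
Applying B4's transfer function to that IN value gives OUT[B4] (row B4 above).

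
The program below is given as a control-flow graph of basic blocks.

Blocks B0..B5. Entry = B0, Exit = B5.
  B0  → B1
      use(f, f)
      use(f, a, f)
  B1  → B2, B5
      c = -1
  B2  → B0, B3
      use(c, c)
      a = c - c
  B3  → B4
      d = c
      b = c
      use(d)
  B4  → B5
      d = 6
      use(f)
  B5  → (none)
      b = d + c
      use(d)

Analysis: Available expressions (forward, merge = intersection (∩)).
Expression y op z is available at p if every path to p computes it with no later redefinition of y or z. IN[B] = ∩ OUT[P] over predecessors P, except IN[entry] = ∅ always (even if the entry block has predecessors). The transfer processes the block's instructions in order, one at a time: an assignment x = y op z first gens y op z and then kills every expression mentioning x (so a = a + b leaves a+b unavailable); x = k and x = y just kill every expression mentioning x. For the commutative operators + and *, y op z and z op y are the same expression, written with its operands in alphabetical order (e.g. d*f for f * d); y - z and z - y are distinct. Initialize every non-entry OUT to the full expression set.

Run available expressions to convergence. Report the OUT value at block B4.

Per-block solution:
  B0:  IN={}  OUT={}
  B1:  IN={}  OUT={}
  B2:  IN={}  OUT={c-c}
  B3:  IN={c-c}  OUT={c-c}
  B4:  IN={c-c}  OUT={c-c}
  B5:  IN={}  OUT={c+d}

Merge at B4: IN[B4] = OUT[B3] = {c-c}
Applying B4's transfer function to that IN value gives OUT[B4] (row B4 above).

Answer: {c-c}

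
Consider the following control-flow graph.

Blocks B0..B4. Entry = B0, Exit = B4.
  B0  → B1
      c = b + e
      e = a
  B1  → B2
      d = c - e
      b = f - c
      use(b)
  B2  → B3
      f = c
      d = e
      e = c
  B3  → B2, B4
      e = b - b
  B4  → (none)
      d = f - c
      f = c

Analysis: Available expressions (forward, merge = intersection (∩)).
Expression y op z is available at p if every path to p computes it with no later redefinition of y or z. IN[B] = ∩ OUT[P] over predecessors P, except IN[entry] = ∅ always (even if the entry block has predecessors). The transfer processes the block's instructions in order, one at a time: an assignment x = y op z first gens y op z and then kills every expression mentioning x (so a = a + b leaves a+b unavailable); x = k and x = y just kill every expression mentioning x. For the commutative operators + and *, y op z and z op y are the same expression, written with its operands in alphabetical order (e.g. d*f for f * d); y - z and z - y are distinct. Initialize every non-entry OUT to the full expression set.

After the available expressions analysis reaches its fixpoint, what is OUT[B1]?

Fixpoint table:
  B0:  IN={}  OUT={}
  B1:  IN={}  OUT={c-e, f-c}
  B2:  IN={}  OUT={}
  B3:  IN={}  OUT={b-b}
  B4:  IN={b-b}  OUT={b-b}

Merge at B1: IN[B1] = OUT[B0] = {}
Applying B1's transfer function to that IN value gives OUT[B1] (row B1 above).

Answer: {c-e, f-c}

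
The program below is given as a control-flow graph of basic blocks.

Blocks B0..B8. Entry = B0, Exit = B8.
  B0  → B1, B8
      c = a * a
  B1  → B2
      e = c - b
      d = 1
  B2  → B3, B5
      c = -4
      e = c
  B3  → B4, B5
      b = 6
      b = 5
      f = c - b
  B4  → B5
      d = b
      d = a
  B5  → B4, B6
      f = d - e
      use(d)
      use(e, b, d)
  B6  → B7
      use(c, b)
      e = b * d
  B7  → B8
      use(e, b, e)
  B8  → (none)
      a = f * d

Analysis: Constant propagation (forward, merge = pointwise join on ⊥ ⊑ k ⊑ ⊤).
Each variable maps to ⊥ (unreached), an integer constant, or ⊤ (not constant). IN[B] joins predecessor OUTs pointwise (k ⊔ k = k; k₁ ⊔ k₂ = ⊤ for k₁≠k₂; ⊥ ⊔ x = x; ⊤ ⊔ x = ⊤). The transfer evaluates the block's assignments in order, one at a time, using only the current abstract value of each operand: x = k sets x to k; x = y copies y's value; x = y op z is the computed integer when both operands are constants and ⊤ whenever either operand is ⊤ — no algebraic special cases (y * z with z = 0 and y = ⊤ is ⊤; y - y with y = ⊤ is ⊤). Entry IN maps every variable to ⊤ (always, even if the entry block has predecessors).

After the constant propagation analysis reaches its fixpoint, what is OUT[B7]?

Converged values:
  B0:  IN=(all ⊤)  OUT=(all ⊤)
  B1:  IN=(all ⊤)  OUT={d:1; rest ⊤}
  B2:  IN={d:1; rest ⊤}  OUT={c:-4, d:1, e:-4; rest ⊤}
  B3:  IN={c:-4, d:1, e:-4; rest ⊤}  OUT={b:5, c:-4, d:1, e:-4, f:-9; rest ⊤}
  B4:  IN={c:-4, e:-4; rest ⊤}  OUT={c:-4, e:-4; rest ⊤}
  B5:  IN={c:-4, e:-4; rest ⊤}  OUT={c:-4, e:-4; rest ⊤}
  B6:  IN={c:-4, e:-4; rest ⊤}  OUT={c:-4; rest ⊤}
  B7:  IN={c:-4; rest ⊤}  OUT={c:-4; rest ⊤}
  B8:  IN=(all ⊤)  OUT=(all ⊤)

Merge at B7: IN[B7] = OUT[B6] = {a: ⊤, b: ⊤, c: -4, d: ⊤, e: ⊤, f: ⊤}
Applying B7's transfer function to that IN value gives OUT[B7] (row B7 above).

Answer: {a: ⊤, b: ⊤, c: -4, d: ⊤, e: ⊤, f: ⊤}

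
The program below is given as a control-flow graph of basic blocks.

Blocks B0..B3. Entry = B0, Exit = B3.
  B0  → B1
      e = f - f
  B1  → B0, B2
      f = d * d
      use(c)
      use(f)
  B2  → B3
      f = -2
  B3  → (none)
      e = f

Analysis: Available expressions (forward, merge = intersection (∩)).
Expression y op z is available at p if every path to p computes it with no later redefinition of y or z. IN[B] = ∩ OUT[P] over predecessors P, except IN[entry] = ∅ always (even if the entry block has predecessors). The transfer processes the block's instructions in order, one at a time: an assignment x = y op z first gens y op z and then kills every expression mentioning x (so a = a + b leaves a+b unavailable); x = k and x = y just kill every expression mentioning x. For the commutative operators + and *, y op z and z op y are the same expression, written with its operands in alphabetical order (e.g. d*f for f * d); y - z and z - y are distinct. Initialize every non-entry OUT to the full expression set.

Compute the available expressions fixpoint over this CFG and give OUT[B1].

Answer: {d*d}

Working:
Fixpoint table:
  B0:   IN={}   OUT={f-f}
  B1:   IN={f-f}   OUT={d*d}
  B2:   IN={d*d}   OUT={d*d}
  B3:   IN={d*d}   OUT={d*d}

Merge at B1: IN[B1] = OUT[B0] = {f-f}
Applying B1's transfer function to that IN value gives OUT[B1] (row B1 above).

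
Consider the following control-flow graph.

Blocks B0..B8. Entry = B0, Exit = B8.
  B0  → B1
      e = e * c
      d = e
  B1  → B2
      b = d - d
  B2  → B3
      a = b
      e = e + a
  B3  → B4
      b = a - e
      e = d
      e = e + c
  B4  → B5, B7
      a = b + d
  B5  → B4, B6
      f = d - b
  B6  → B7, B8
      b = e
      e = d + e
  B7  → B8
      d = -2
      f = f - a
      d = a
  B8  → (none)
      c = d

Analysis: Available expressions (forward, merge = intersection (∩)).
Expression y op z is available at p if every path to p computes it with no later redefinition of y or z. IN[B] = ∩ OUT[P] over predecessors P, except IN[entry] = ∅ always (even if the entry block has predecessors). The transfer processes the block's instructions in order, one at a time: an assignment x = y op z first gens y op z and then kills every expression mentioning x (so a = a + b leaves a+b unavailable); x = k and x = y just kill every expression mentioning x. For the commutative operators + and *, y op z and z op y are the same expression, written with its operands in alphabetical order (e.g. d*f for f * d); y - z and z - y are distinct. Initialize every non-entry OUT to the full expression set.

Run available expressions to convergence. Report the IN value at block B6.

Converged values:
  B0: | IN={} | OUT={}
  B1: | IN={} | OUT={d-d}
  B2: | IN={d-d} | OUT={d-d}
  B3: | IN={d-d} | OUT={d-d}
  B4: | IN={d-d} | OUT={b+d, d-d}
  B5: | IN={b+d, d-d} | OUT={b+d, d-b, d-d}
  B6: | IN={b+d, d-b, d-d} | OUT={d-d}
  B7: | IN={d-d} | OUT={}
  B8: | IN={} | OUT={}

Merge at B6: IN[B6] = OUT[B5] = {b+d, d-b, d-d}

Answer: {b+d, d-b, d-d}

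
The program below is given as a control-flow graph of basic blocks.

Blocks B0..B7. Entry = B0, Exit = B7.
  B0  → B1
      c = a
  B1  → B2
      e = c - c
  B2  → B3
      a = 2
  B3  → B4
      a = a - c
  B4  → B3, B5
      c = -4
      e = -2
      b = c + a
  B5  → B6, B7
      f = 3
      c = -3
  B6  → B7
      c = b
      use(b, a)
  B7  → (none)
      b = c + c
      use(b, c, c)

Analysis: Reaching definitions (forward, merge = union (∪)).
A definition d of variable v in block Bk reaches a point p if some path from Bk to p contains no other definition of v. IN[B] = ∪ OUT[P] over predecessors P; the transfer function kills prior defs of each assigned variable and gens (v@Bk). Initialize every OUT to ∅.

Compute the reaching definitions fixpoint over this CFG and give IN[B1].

Answer: {c@B0}

Derivation:
Converged values:
  B0: | IN={} | OUT={c@B0}
  B1: | IN={c@B0} | OUT={c@B0, e@B1}
  B2: | IN={c@B0, e@B1} | OUT={a@B2, c@B0, e@B1}
  B3: | IN={a@B2, a@B3, b@B4, c@B0, c@B4, e@B1, e@B4} | OUT={a@B3, b@B4, c@B0, c@B4, e@B1, e@B4}
  B4: | IN={a@B3, b@B4, c@B0, c@B4, e@B1, e@B4} | OUT={a@B3, b@B4, c@B4, e@B4}
  B5: | IN={a@B3, b@B4, c@B4, e@B4} | OUT={a@B3, b@B4, c@B5, e@B4, f@B5}
  B6: | IN={a@B3, b@B4, c@B5, e@B4, f@B5} | OUT={a@B3, b@B4, c@B6, e@B4, f@B5}
  B7: | IN={a@B3, b@B4, c@B5, c@B6, e@B4, f@B5} | OUT={a@B3, b@B7, c@B5, c@B6, e@B4, f@B5}

Merge at B1: IN[B1] = OUT[B0] = {c@B0}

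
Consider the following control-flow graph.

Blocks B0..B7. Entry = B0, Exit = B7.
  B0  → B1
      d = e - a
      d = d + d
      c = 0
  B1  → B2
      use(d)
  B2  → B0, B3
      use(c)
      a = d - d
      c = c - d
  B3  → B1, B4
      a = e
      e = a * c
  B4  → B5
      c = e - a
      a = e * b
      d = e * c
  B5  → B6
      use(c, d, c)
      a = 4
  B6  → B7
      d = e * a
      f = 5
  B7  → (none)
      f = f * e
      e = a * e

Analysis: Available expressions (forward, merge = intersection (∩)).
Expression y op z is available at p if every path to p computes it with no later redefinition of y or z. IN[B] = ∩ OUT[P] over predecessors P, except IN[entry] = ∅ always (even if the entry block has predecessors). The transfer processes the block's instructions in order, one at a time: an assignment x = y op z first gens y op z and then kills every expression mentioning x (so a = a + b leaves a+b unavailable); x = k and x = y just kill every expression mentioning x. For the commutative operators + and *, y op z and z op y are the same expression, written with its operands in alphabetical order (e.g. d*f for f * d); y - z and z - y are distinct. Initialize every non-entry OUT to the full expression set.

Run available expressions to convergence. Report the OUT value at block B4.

Per-block solution:
  B0: | IN={} | OUT={e-a}
  B1: | IN={} | OUT={}
  B2: | IN={} | OUT={d-d}
  B3: | IN={d-d} | OUT={a*c, d-d}
  B4: | IN={a*c, d-d} | OUT={b*e, c*e}
  B5: | IN={b*e, c*e} | OUT={b*e, c*e}
  B6: | IN={b*e, c*e} | OUT={a*e, b*e, c*e}
  B7: | IN={a*e, b*e, c*e} | OUT={}

Merge at B4: IN[B4] = OUT[B3] = {a*c, d-d}
Applying B4's transfer function to that IN value gives OUT[B4] (row B4 above).

Answer: {b*e, c*e}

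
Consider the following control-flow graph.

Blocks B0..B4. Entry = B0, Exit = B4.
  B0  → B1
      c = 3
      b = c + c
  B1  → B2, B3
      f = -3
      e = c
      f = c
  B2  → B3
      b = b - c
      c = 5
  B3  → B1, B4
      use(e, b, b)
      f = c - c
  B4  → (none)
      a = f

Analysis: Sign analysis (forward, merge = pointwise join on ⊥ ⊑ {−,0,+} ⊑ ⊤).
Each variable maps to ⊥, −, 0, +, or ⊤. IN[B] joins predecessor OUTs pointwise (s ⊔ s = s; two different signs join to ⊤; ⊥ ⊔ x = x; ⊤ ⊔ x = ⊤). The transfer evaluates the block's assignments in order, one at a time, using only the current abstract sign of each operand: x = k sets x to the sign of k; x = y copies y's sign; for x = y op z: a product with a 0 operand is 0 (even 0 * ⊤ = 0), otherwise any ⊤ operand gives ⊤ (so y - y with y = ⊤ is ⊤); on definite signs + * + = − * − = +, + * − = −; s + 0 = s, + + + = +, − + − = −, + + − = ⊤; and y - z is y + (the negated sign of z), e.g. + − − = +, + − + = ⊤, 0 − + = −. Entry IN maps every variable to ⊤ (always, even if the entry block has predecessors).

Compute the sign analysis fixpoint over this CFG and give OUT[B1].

Fixpoint table:
  B0:  IN=(all ⊤)  OUT={b:+, c:+; rest ⊤}
  B1:  IN={c:+; rest ⊤}  OUT={c:+, e:+, f:+; rest ⊤}
  B2:  IN={c:+, e:+, f:+; rest ⊤}  OUT={c:+, e:+, f:+; rest ⊤}
  B3:  IN={c:+, e:+, f:+; rest ⊤}  OUT={c:+, e:+; rest ⊤}
  B4:  IN={c:+, e:+; rest ⊤}  OUT={c:+, e:+; rest ⊤}

Merge at B1: IN[B1] = OUT[B0] ⊔ OUT[B3] = {a: ⊤, b: ⊤, c: +, d: ⊤, e: ⊤, f: ⊤}
Applying B1's transfer function to that IN value gives OUT[B1] (row B1 above).

Answer: {a: ⊤, b: ⊤, c: +, d: ⊤, e: +, f: +}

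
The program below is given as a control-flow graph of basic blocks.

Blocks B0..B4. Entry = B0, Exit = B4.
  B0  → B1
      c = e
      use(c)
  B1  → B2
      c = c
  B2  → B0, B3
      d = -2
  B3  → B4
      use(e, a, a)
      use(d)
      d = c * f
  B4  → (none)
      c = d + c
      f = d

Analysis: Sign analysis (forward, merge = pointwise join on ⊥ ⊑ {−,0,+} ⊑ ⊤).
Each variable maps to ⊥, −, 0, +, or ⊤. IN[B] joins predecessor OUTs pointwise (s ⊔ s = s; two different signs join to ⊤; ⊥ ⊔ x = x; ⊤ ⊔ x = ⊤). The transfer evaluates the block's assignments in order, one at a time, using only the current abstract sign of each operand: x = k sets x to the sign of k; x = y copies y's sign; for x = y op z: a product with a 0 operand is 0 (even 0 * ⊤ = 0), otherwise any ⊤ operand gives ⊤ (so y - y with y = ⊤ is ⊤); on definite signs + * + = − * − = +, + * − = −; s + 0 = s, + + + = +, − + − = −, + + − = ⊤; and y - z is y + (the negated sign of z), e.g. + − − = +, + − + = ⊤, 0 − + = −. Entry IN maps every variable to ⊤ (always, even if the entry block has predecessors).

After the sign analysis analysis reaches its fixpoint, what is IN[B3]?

Per-block solution:
  B0:  IN=(all ⊤)  OUT=(all ⊤)
  B1:  IN=(all ⊤)  OUT=(all ⊤)
  B2:  IN=(all ⊤)  OUT={d:-; rest ⊤}
  B3:  IN={d:-; rest ⊤}  OUT=(all ⊤)
  B4:  IN=(all ⊤)  OUT=(all ⊤)

Merge at B3: IN[B3] = OUT[B2] = {a: ⊤, b: ⊤, c: ⊤, d: -, e: ⊤, f: ⊤}

Answer: {a: ⊤, b: ⊤, c: ⊤, d: -, e: ⊤, f: ⊤}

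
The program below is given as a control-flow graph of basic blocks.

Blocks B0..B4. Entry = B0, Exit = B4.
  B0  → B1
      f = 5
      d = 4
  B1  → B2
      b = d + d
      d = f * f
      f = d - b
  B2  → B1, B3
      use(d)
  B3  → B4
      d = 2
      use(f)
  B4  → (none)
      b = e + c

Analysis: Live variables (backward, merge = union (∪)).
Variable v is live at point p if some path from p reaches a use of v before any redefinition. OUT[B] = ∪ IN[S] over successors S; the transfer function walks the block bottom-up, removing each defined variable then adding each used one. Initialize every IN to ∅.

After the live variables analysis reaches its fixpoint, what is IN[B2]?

Answer: {c, d, e, f}

Derivation:
Per-block solution:
  B0:   IN={c, e}   OUT={c, d, e, f}
  B1:   IN={c, d, e, f}   OUT={c, d, e, f}
  B2:   IN={c, d, e, f}   OUT={c, d, e, f}
  B3:   IN={c, e, f}   OUT={c, e}
  B4:   IN={c, e}   OUT={}

Merge at B2: OUT[B2] = IN[B1] ⊔ IN[B3] = {c, d, e, f}
Applying B2's transfer function to that OUT value gives IN[B2] (row B2 above).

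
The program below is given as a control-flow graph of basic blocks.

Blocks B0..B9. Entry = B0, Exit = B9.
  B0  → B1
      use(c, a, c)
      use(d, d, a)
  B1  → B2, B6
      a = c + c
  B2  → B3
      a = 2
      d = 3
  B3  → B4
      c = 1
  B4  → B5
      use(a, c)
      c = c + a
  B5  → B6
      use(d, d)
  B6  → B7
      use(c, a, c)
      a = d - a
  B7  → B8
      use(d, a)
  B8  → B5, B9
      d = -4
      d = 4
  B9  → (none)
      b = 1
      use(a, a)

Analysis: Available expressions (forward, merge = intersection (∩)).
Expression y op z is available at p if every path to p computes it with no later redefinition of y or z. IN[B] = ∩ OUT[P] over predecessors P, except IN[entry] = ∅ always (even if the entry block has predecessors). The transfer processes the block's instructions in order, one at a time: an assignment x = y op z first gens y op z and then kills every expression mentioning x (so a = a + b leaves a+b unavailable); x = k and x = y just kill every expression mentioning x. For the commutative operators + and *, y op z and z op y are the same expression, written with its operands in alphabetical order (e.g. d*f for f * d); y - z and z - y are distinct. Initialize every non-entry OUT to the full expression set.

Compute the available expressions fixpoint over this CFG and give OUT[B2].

Answer: {c+c}

Trace:
Fixpoint table:
  B0: | IN={} | OUT={}
  B1: | IN={} | OUT={c+c}
  B2: | IN={c+c} | OUT={c+c}
  B3: | IN={c+c} | OUT={}
  B4: | IN={} | OUT={}
  B5: | IN={} | OUT={}
  B6: | IN={} | OUT={}
  B7: | IN={} | OUT={}
  B8: | IN={} | OUT={}
  B9: | IN={} | OUT={}

Merge at B2: IN[B2] = OUT[B1] = {c+c}
Applying B2's transfer function to that IN value gives OUT[B2] (row B2 above).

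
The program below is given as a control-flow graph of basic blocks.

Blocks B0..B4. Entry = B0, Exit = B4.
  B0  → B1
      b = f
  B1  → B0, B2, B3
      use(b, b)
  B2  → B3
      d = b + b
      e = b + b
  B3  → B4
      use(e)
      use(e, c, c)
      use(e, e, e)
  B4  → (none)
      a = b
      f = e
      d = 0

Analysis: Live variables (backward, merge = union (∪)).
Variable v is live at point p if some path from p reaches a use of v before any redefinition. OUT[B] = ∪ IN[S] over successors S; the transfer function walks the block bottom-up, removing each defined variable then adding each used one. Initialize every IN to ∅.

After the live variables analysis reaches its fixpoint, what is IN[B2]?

Answer: {b, c}

Working:
Fixpoint table:
  B0: | IN={c, e, f} | OUT={b, c, e, f}
  B1: | IN={b, c, e, f} | OUT={b, c, e, f}
  B2: | IN={b, c} | OUT={b, c, e}
  B3: | IN={b, c, e} | OUT={b, e}
  B4: | IN={b, e} | OUT={}

Merge at B2: OUT[B2] = IN[B3] = {b, c, e}
Applying B2's transfer function to that OUT value gives IN[B2] (row B2 above).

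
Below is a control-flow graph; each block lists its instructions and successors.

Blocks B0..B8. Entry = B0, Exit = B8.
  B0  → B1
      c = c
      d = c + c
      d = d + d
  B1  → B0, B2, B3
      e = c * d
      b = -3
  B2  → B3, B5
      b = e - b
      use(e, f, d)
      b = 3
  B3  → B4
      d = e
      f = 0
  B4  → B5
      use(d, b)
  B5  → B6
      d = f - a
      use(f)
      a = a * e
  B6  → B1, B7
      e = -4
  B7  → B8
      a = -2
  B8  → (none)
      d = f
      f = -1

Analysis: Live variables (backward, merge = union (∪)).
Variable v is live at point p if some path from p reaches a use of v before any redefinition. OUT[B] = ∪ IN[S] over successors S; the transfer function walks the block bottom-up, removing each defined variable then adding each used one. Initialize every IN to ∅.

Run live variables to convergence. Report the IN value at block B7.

Fixpoint table:
  B0:   IN={a, c, f}   OUT={a, c, d, f}
  B1:   IN={a, c, d, f}   OUT={a, b, c, d, e, f}
  B2:   IN={a, b, c, d, e, f}   OUT={a, b, c, e, f}
  B3:   IN={a, b, c, e}   OUT={a, b, c, d, e, f}
  B4:   IN={a, b, c, d, e, f}   OUT={a, c, e, f}
  B5:   IN={a, c, e, f}   OUT={a, c, d, f}
  B6:   IN={a, c, d, f}   OUT={a, c, d, f}
  B7:   IN={f}   OUT={f}
  B8:   IN={f}   OUT={}

Merge at B7: OUT[B7] = IN[B8] = {f}
Applying B7's transfer function to that OUT value gives IN[B7] (row B7 above).

Answer: {f}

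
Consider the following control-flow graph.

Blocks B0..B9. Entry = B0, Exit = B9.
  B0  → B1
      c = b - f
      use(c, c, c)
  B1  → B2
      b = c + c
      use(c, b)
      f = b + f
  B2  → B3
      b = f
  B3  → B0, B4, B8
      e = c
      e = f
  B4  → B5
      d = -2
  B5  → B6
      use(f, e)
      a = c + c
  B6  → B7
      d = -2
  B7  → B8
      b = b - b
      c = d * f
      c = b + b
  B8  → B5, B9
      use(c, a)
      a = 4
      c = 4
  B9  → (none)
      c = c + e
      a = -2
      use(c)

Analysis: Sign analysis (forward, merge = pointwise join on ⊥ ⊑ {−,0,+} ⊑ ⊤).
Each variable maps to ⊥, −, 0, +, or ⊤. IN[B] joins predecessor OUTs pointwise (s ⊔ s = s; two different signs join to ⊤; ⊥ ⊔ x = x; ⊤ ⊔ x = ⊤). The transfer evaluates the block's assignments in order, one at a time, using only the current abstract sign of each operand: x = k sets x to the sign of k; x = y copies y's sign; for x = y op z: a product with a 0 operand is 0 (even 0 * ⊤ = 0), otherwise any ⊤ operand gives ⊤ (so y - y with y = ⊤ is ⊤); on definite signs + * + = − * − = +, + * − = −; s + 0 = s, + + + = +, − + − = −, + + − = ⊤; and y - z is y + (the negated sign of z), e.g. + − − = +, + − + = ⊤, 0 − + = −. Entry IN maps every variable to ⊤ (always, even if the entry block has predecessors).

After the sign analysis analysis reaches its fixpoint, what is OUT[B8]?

Answer: {a: +, b: ⊤, c: +, d: ⊤, e: ⊤, f: ⊤}

Derivation:
Converged values:
  B0: | IN=(all ⊤) | OUT=(all ⊤)
  B1: | IN=(all ⊤) | OUT=(all ⊤)
  B2: | IN=(all ⊤) | OUT=(all ⊤)
  B3: | IN=(all ⊤) | OUT=(all ⊤)
  B4: | IN=(all ⊤) | OUT={d:-; rest ⊤}
  B5: | IN=(all ⊤) | OUT=(all ⊤)
  B6: | IN=(all ⊤) | OUT={d:-; rest ⊤}
  B7: | IN={d:-; rest ⊤} | OUT={d:-; rest ⊤}
  B8: | IN=(all ⊤) | OUT={a:+, c:+; rest ⊤}
  B9: | IN={a:+, c:+; rest ⊤} | OUT={a:-; rest ⊤}

Merge at B8: IN[B8] = OUT[B3] ⊔ OUT[B7] = {a: ⊤, b: ⊤, c: ⊤, d: ⊤, e: ⊤, f: ⊤}
Applying B8's transfer function to that IN value gives OUT[B8] (row B8 above).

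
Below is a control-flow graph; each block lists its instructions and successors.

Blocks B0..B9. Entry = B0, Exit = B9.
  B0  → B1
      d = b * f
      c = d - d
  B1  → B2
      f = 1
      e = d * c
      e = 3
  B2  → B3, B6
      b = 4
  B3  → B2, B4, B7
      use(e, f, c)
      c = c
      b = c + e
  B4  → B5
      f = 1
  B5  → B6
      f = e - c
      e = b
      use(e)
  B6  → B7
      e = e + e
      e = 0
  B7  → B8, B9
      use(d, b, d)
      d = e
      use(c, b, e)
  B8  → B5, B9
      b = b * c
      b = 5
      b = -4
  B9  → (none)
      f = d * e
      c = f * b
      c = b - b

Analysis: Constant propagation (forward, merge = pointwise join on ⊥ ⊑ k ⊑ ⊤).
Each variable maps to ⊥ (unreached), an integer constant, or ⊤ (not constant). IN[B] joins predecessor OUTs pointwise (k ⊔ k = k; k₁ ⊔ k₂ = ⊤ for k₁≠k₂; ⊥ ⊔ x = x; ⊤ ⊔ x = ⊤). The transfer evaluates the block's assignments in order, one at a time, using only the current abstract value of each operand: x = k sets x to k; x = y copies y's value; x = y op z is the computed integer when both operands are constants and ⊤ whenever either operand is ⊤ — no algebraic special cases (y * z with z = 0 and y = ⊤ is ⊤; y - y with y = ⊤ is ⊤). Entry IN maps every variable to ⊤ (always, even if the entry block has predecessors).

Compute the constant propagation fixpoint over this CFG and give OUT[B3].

Answer: {a: ⊤, b: ⊤, c: ⊤, d: ⊤, e: 3, f: 1}

Trace:
Converged values:
  B0:   IN=(all ⊤)   OUT=(all ⊤)
  B1:   IN=(all ⊤)   OUT={e:3, f:1; rest ⊤}
  B2:   IN={e:3, f:1; rest ⊤}   OUT={b:4, e:3, f:1; rest ⊤}
  B3:   IN={b:4, e:3, f:1; rest ⊤}   OUT={e:3, f:1; rest ⊤}
  B4:   IN={e:3, f:1; rest ⊤}   OUT={e:3, f:1; rest ⊤}
  B5:   IN=(all ⊤)   OUT=(all ⊤)
  B6:   IN=(all ⊤)   OUT={e:0; rest ⊤}
  B7:   IN=(all ⊤)   OUT=(all ⊤)
  B8:   IN=(all ⊤)   OUT={b:-4; rest ⊤}
  B9:   IN=(all ⊤)   OUT=(all ⊤)

Merge at B3: IN[B3] = OUT[B2] = {a: ⊤, b: 4, c: ⊤, d: ⊤, e: 3, f: 1}
Applying B3's transfer function to that IN value gives OUT[B3] (row B3 above).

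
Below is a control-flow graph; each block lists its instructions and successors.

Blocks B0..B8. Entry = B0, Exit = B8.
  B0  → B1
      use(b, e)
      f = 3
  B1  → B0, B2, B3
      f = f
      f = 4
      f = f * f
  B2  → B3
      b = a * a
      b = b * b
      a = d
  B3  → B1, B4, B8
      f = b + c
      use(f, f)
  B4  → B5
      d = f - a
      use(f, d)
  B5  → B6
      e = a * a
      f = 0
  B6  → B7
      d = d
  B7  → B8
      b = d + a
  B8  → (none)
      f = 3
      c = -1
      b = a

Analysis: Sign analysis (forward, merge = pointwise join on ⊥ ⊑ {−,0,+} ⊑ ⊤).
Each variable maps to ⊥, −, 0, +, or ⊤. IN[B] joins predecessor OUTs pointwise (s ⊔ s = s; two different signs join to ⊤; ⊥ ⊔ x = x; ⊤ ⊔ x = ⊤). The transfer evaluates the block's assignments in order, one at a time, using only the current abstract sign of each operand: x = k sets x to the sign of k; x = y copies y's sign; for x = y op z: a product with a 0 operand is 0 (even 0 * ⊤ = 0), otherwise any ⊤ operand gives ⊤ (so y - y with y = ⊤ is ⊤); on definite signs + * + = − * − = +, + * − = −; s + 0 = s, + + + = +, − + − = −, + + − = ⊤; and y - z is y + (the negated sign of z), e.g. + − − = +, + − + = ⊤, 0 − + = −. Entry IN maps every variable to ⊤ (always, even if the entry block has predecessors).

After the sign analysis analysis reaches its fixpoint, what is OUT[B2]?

Per-block solution:
  B0:   IN=(all ⊤)   OUT={f:+; rest ⊤}
  B1:   IN=(all ⊤)   OUT={f:+; rest ⊤}
  B2:   IN={f:+; rest ⊤}   OUT={f:+; rest ⊤}
  B3:   IN={f:+; rest ⊤}   OUT=(all ⊤)
  B4:   IN=(all ⊤)   OUT=(all ⊤)
  B5:   IN=(all ⊤)   OUT={f:0; rest ⊤}
  B6:   IN={f:0; rest ⊤}   OUT={f:0; rest ⊤}
  B7:   IN={f:0; rest ⊤}   OUT={f:0; rest ⊤}
  B8:   IN=(all ⊤)   OUT={c:-, f:+; rest ⊤}

Merge at B2: IN[B2] = OUT[B1] = {a: ⊤, b: ⊤, c: ⊤, d: ⊤, e: ⊤, f: +}
Applying B2's transfer function to that IN value gives OUT[B2] (row B2 above).

Answer: {a: ⊤, b: ⊤, c: ⊤, d: ⊤, e: ⊤, f: +}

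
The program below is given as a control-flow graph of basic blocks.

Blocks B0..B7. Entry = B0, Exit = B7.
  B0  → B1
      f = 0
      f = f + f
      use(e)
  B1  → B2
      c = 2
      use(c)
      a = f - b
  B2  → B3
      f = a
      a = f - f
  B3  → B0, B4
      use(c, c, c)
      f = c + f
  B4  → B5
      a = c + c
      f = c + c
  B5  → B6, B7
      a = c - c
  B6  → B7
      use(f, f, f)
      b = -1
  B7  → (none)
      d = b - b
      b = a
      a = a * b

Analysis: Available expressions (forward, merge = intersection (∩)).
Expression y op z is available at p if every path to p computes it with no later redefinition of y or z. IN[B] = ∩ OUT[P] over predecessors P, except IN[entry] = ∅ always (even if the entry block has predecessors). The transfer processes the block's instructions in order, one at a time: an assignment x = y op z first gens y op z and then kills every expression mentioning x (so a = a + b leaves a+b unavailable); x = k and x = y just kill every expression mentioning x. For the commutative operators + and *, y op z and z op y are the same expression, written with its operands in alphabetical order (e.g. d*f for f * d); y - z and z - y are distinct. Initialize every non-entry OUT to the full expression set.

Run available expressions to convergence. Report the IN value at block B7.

Answer: {c+c, c-c}

Derivation:
Converged values:
  B0:  IN={}  OUT={}
  B1:  IN={}  OUT={f-b}
  B2:  IN={f-b}  OUT={f-f}
  B3:  IN={f-f}  OUT={}
  B4:  IN={}  OUT={c+c}
  B5:  IN={c+c}  OUT={c+c, c-c}
  B6:  IN={c+c, c-c}  OUT={c+c, c-c}
  B7:  IN={c+c, c-c}  OUT={c+c, c-c}

Merge at B7: IN[B7] = OUT[B5] ∩ OUT[B6] = {c+c, c-c}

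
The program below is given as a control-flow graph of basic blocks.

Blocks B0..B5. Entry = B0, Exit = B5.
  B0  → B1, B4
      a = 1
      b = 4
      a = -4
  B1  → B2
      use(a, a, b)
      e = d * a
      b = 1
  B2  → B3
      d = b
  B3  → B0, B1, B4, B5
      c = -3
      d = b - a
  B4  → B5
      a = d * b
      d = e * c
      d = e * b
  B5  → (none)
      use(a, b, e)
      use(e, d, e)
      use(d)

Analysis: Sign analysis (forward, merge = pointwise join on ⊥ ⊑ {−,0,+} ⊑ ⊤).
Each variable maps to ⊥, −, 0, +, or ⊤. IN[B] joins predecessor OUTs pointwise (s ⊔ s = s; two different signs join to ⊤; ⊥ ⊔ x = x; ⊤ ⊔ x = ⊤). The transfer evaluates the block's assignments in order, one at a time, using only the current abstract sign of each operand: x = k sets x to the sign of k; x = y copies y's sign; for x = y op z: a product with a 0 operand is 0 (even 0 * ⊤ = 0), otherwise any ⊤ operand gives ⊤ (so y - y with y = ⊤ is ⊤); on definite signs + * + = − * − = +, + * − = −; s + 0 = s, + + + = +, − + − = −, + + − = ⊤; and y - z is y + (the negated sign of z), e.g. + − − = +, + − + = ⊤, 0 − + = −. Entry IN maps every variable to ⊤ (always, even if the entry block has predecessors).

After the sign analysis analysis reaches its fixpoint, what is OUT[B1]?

Answer: {a: -, b: +, c: ⊤, d: ⊤, e: ⊤, f: ⊤}

Trace:
Converged values:
  B0:   IN=(all ⊤)   OUT={a:-, b:+; rest ⊤}
  B1:   IN={a:-, b:+; rest ⊤}   OUT={a:-, b:+; rest ⊤}
  B2:   IN={a:-, b:+; rest ⊤}   OUT={a:-, b:+, d:+; rest ⊤}
  B3:   IN={a:-, b:+, d:+; rest ⊤}   OUT={a:-, b:+, c:-, d:+; rest ⊤}
  B4:   IN={a:-, b:+; rest ⊤}   OUT={b:+; rest ⊤}
  B5:   IN={b:+; rest ⊤}   OUT={b:+; rest ⊤}

Merge at B1: IN[B1] = OUT[B0] ⊔ OUT[B3] = {a: -, b: +, c: ⊤, d: ⊤, e: ⊤, f: ⊤}
Applying B1's transfer function to that IN value gives OUT[B1] (row B1 above).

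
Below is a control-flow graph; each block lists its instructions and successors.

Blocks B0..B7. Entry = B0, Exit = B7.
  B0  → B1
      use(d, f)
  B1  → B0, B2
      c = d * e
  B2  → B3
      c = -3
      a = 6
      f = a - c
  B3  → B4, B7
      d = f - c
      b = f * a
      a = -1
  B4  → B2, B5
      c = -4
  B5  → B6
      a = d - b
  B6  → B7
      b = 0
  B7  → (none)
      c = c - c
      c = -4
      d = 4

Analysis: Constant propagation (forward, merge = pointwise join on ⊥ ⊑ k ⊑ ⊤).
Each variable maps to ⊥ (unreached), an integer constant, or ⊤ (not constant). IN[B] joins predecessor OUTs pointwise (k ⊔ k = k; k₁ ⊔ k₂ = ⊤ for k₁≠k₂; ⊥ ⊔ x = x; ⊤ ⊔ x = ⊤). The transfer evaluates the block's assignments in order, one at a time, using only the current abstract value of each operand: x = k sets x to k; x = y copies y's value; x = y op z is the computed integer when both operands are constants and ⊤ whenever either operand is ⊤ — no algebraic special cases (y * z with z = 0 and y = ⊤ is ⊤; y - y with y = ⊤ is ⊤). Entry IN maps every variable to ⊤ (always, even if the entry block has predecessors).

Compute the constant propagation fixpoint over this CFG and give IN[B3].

Answer: {a: 6, b: ⊤, c: -3, d: ⊤, e: ⊤, f: 9}

Derivation:
Converged values:
  B0:   IN=(all ⊤)   OUT=(all ⊤)
  B1:   IN=(all ⊤)   OUT=(all ⊤)
  B2:   IN=(all ⊤)   OUT={a:6, c:-3, f:9; rest ⊤}
  B3:   IN={a:6, c:-3, f:9; rest ⊤}   OUT={a:-1, b:54, c:-3, d:12, f:9; rest ⊤}
  B4:   IN={a:-1, b:54, c:-3, d:12, f:9; rest ⊤}   OUT={a:-1, b:54, c:-4, d:12, f:9; rest ⊤}
  B5:   IN={a:-1, b:54, c:-4, d:12, f:9; rest ⊤}   OUT={a:-42, b:54, c:-4, d:12, f:9; rest ⊤}
  B6:   IN={a:-42, b:54, c:-4, d:12, f:9; rest ⊤}   OUT={a:-42, b:0, c:-4, d:12, f:9; rest ⊤}
  B7:   IN={d:12, f:9; rest ⊤}   OUT={c:-4, d:4, f:9; rest ⊤}

Merge at B3: IN[B3] = OUT[B2] = {a: 6, b: ⊤, c: -3, d: ⊤, e: ⊤, f: 9}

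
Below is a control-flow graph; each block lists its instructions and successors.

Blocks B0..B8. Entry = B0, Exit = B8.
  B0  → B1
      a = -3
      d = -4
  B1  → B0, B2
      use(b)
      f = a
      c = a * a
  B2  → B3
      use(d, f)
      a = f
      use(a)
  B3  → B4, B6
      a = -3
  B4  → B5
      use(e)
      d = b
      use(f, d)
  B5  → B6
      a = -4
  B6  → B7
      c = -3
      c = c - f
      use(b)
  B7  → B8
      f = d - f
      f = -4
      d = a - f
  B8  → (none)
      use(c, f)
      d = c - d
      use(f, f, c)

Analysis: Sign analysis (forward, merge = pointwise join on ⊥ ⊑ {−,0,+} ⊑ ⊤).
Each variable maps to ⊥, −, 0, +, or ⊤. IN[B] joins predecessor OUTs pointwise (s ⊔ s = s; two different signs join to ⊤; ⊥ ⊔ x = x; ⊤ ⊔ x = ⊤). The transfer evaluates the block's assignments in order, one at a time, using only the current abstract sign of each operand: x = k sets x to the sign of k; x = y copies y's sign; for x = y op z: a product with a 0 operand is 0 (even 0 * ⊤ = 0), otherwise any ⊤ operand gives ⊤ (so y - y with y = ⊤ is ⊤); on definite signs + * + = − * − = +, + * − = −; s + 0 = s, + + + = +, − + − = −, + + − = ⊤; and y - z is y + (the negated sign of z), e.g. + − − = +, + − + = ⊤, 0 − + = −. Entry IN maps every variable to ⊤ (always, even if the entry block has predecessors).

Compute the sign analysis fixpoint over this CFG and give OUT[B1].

Answer: {a: -, b: ⊤, c: +, d: -, e: ⊤, f: -}

Derivation:
Fixpoint table:
  B0:   IN=(all ⊤)   OUT={a:-, d:-; rest ⊤}
  B1:   IN={a:-, d:-; rest ⊤}   OUT={a:-, c:+, d:-, f:-; rest ⊤}
  B2:   IN={a:-, c:+, d:-, f:-; rest ⊤}   OUT={a:-, c:+, d:-, f:-; rest ⊤}
  B3:   IN={a:-, c:+, d:-, f:-; rest ⊤}   OUT={a:-, c:+, d:-, f:-; rest ⊤}
  B4:   IN={a:-, c:+, d:-, f:-; rest ⊤}   OUT={a:-, c:+, f:-; rest ⊤}
  B5:   IN={a:-, c:+, f:-; rest ⊤}   OUT={a:-, c:+, f:-; rest ⊤}
  B6:   IN={a:-, c:+, f:-; rest ⊤}   OUT={a:-, f:-; rest ⊤}
  B7:   IN={a:-, f:-; rest ⊤}   OUT={a:-, f:-; rest ⊤}
  B8:   IN={a:-, f:-; rest ⊤}   OUT={a:-, f:-; rest ⊤}

Merge at B1: IN[B1] = OUT[B0] = {a: -, b: ⊤, c: ⊤, d: -, e: ⊤, f: ⊤}
Applying B1's transfer function to that IN value gives OUT[B1] (row B1 above).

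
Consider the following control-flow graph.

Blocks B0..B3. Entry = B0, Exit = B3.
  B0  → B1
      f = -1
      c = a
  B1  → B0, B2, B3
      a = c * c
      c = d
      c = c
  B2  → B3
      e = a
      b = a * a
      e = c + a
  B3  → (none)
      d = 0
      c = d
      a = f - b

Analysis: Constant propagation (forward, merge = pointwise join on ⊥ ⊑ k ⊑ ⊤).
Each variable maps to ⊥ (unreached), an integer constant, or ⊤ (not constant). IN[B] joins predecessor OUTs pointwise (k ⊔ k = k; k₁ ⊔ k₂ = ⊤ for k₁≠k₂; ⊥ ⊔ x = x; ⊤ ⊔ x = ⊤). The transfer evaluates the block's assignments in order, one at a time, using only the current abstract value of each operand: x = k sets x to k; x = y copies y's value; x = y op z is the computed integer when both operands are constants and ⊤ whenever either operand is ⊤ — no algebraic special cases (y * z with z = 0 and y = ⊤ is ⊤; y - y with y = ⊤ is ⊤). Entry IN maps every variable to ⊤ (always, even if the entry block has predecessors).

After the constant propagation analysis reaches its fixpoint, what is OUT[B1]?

Answer: {a: ⊤, b: ⊤, c: ⊤, d: ⊤, e: ⊤, f: -1}

Working:
Per-block solution:
  B0: | IN=(all ⊤) | OUT={f:-1; rest ⊤}
  B1: | IN={f:-1; rest ⊤} | OUT={f:-1; rest ⊤}
  B2: | IN={f:-1; rest ⊤} | OUT={f:-1; rest ⊤}
  B3: | IN={f:-1; rest ⊤} | OUT={c:0, d:0, f:-1; rest ⊤}

Merge at B1: IN[B1] = OUT[B0] = {a: ⊤, b: ⊤, c: ⊤, d: ⊤, e: ⊤, f: -1}
Applying B1's transfer function to that IN value gives OUT[B1] (row B1 above).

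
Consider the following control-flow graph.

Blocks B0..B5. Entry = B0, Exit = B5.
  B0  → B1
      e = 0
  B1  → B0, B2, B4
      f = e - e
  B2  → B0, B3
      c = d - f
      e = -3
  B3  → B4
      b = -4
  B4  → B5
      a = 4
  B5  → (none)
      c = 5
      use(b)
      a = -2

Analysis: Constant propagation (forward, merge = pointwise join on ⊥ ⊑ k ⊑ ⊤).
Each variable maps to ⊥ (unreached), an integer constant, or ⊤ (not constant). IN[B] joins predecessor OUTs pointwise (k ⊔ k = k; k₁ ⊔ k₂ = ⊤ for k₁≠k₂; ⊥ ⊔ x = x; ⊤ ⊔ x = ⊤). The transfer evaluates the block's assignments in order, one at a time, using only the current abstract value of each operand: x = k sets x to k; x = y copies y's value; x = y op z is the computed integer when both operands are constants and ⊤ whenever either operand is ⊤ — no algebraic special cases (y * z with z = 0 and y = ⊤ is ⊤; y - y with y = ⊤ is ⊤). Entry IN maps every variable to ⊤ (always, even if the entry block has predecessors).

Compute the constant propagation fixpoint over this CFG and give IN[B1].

Answer: {a: ⊤, b: ⊤, c: ⊤, d: ⊤, e: 0, f: ⊤}

Trace:
Fixpoint table:
  B0:   IN=(all ⊤)   OUT={e:0; rest ⊤}
  B1:   IN={e:0; rest ⊤}   OUT={e:0, f:0; rest ⊤}
  B2:   IN={e:0, f:0; rest ⊤}   OUT={e:-3, f:0; rest ⊤}
  B3:   IN={e:-3, f:0; rest ⊤}   OUT={b:-4, e:-3, f:0; rest ⊤}
  B4:   IN={f:0; rest ⊤}   OUT={a:4, f:0; rest ⊤}
  B5:   IN={a:4, f:0; rest ⊤}   OUT={a:-2, c:5, f:0; rest ⊤}

Merge at B1: IN[B1] = OUT[B0] = {a: ⊤, b: ⊤, c: ⊤, d: ⊤, e: 0, f: ⊤}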